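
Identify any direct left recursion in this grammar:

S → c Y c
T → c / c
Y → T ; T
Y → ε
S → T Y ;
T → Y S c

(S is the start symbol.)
No direct left recursion

S → c Y c: starts with c
T → c / c: starts with c
Y → T ; T: starts with T
Y → ε: starts with ε
S → T Y ;: starts with T
T → Y S c: starts with Y

No direct left recursion found.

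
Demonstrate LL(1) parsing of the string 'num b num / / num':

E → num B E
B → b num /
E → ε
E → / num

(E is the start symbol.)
LL(1) parsing maintains a stack (initially the start symbol over $) and the input. At each step: if the stack top is a terminal, match it against the current input token; if it is a non-terminal N, replace it with the RHS of M[N, lookahead] (the unique production whose predict set contains the lookahead).

Stack is shown with the top on the left.

Stack        Input                Action
----------------------------------------
E $          num b num / / num $  output E → num B E
num B E $    num b num / / num $  match 'num'
B E $        b num / / num $      output B → b num /
b num / E $  b num / / num $      match 'b'
num / E $    num / / num $        match 'num'
/ E $        / / num $            match '/'
E $          / num $              output E → / num
/ num $      / num $              match '/'
num $        num $                match 'num'
$            $                    accept

The string is accepted.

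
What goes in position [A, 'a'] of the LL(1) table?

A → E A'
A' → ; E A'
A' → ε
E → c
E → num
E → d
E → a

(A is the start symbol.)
To find M[A, 'a'], we find productions for A where 'a' is in the predict set (PREDICT(N → α) = (FIRST(α) \ {ε}) ∪ (FOLLOW(N) if α ⇒* ε)).

Relevant sets:
  FIRST(E) = { 'a', 'c', 'd', 'num' }

A → E A': PREDICT = { 'a', 'c', 'd', 'num' }
  'a' is in predict set, so this production goes in M[A, 'a']

M[A, 'a'] = A → E A'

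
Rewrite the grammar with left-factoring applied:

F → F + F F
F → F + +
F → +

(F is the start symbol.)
F → F + F'
F' → F F
F' → +
F → +

Left-factoring transforms A → αβ₁ | αβ₂ into A → αA' and A' → β₁ | β₂
(α is the longest common prefix among the alternatives). Repeat until
no nonterminal has two alternatives with a common prefix.

Round 1: F has alternatives sharing prefix 'F +'. Introduce F': F → F + F'
  Add: F' → F F
  Add: F' → +

No remaining common prefixes — done.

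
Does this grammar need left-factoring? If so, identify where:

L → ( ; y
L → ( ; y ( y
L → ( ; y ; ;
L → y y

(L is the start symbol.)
Left-factoring is needed when two productions for the same non-terminal
share a common prefix on the right-hand side.

Productions for L:
  L → ( ; y
  L → ( ; y ( y
  L → ( ; y ; ;
  L → y y

Found common prefix '( ; y' in productions for L

Answer: Yes, L has productions with common prefix '( ; y'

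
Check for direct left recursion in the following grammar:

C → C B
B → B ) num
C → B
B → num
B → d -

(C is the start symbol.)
Direct left recursion occurs when N → N α for some non-terminal N (the right-hand side begins with the left-hand side itself).

C → C B: LEFT RECURSIVE (starts with C)
B → B ) num: LEFT RECURSIVE (starts with B)
C → B: starts with B
B → num: starts with num
B → d -: starts with d

The grammar has direct left recursion on: C, B.

Answer: Yes, C, B are left-recursive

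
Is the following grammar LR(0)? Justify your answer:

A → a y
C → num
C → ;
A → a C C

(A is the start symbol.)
Augment with A' → A and build the canonical LR(0) collection (I0 = CLOSURE({[A' → . A]}), then GOTO on every symbol after a dot until no new states appear). It has 8 states:
  I0: { [A → . a C C], [A → . a y], [A' → . A] }  — shift
  I1: { [A' → A .] }  — accept
  I2: { [A → a . C C], [A → a . y], [C → . ;], [C → . num] }  — shift
  I3: { [C → ; .] }  — reduce
  I4: { [A → a C . C], [C → . ;], [C → . num] }  — shift
  I5: { [C → num .] }  — reduce
  I6: { [A → a y .] }  — reduce
  I7: { [A → a C C .] }  — reduce

Every state is either a pure shift/goto state or contains exactly one complete item and nothing to shift — no conflicts. The grammar is LR(0).

Answer: Yes, the grammar is LR(0)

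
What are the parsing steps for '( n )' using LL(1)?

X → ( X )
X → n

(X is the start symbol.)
Stack is shown with the top on the left.

Stack    Input    Action
------------------------
X $      ( n ) $  output X → ( X )
( X ) $  ( n ) $  match '('
X ) $    n ) $    output X → n
n ) $    n ) $    match 'n'
) $      ) $      match ')'
$        $        accept

The string is accepted.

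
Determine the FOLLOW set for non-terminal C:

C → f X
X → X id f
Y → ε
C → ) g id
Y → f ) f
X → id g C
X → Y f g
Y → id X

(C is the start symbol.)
C is the start symbol, so $ ∈ FOLLOW(C).
In X → id g C: C is at the end, add FOLLOW(X)

The FOLLOW sets referred to above (computed the same way, to a fixed point):
  FOLLOW(X) = { $, 'f', 'id' }

Taking the union: FOLLOW(C) = { $, 'f', 'id' }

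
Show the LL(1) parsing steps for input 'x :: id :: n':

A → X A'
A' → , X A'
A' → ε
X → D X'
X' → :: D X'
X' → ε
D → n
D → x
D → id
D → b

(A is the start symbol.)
Stack is shown with the top on the left.

Stack         Input           Action
------------------------------------
A $           x :: id :: n $  output A → X A'
X A' $        x :: id :: n $  output X → D X'
D X' A' $     x :: id :: n $  output D → x
x X' A' $     x :: id :: n $  match 'x'
X' A' $       :: id :: n $    output X' → :: D X'
:: D X' A' $  :: id :: n $    match '::'
D X' A' $     id :: n $       output D → id
id X' A' $    id :: n $       match 'id'
X' A' $       :: n $          output X' → :: D X'
:: D X' A' $  :: n $          match '::'
D X' A' $     n $             output D → n
n X' A' $     n $             match 'n'
X' A' $       $               output X' → ε
A' $          $               output A' → ε
$             $               accept

The string is accepted.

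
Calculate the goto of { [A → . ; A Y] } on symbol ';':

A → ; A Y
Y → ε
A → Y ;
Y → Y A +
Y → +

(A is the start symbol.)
GOTO(I, ';') = CLOSURE({ [A → αX.β] : [A → α.Xβ] ∈ I, X = ';' })

Items with dot before ';', with the dot advanced:
  [A → . ; A Y] → [A → ; . A Y]
Closure of the advanced items:
  [A → ; . A Y] has the dot before A: add [A → . ; A Y], [A → . Y ;]
  [A → . Y ;] has the dot before Y: add [Y → .], [Y → . Y A +], [Y → . +]

GOTO = { [A → . ; A Y], [A → . Y ;], [A → ; . A Y], [Y → . +], [Y → . Y A +], [Y → .] }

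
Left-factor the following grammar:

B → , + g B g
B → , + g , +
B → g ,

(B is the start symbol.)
Left-factoring transforms A → αβ₁ | αβ₂ into A → αA' and A' → β₁ | β₂
(α is the longest common prefix among the alternatives). Repeat until
no nonterminal has two alternatives with a common prefix.

Round 1: B has alternatives sharing prefix ', + g'. Introduce B': B → , + g B'
  Add: B' → B g
  Add: B' → , +

No remaining common prefixes — done.

Resulting grammar:
B → , + g B'
B' → B g
B' → , +
B → g ,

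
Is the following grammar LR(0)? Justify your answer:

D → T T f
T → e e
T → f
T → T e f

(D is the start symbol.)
Augment with D' → D and build the canonical LR(0) collection (I0 = CLOSURE({[D' → . D]}), then GOTO on every symbol after a dot until no new states appear). It has 11 states:
  I0: { [D → . T T f], [D' → . D], [T → . T e f], [T → . e e], [T → . f] }  — shift
  I1: { [D' → D .] }  — accept
  I2: { [D → T . T f], [T → . T e f], [T → . e e], [T → . f], [T → T . e f] }  — shift
  I3: { [T → e . e] }  — shift
  I4: { [T → f .] }  — reduce
  I5: { [T → e e .] }  — reduce
  I6: { [D → T T . f], [T → T . e f] }  — shift
  I7: { [T → T e . f], [T → e . e] }  — shift
  I8: { [T → T e f .] }  — reduce
  I9: { [T → T e . f] }  — shift
  I10: { [D → T T f .] }  — reduce

Every state is either a pure shift/goto state or contains exactly one complete item and nothing to shift — no conflicts. The grammar is LR(0).

Answer: Yes, the grammar is LR(0)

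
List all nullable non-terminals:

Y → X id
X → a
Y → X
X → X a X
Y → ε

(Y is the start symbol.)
{ 'Y' }

A non-terminal is nullable if it can derive ε (the empty string): either it has an ε-production, or it has a production whose right-hand side consists entirely of nullable non-terminals.

ε-productions: Y → ε
So Y is immediately nullable.
No further non-terminal can be added: every production for the remaining non-terminals contains a terminal or a non-nullable non-terminal.
Nullable = { 'Y' }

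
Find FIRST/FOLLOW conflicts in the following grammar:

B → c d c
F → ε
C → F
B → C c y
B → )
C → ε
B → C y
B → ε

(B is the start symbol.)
Nullable non-terminals: B, C, F.
FIRST sets used below: FIRST(C) = { ε }, FIRST(F) = { ε }

B: nullable alternative(s) B → ε; FOLLOW(B) = { $ }
  B → c d c: FIRST \ {ε} = { 'c' } — disjoint from FOLLOW(B)
  B → C c y: FIRST \ {ε} = { 'c' } — disjoint from FOLLOW(B)
  B → ): FIRST \ {ε} = { ')' } — disjoint from FOLLOW(B)
  B → C y: FIRST \ {ε} = { 'y' } — disjoint from FOLLOW(B)
  B → ε: FIRST \ {ε} = { } — this is the only nullable alternative, skip

C: nullable alternative(s) C → F, C → ε; FOLLOW(C) = { 'c', 'y' }
  C → F: FIRST \ {ε} = { } — disjoint from FOLLOW(C)
  C → ε: FIRST \ {ε} = { } — disjoint from FOLLOW(C)
F has a nullable alternative but only one production, so nothing to check.

No FIRST/FOLLOW conflicts found.

Answer: No FIRST/FOLLOW conflicts.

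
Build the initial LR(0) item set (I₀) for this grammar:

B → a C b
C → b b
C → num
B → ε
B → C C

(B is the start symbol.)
First, augment the grammar with B' → B
I₀ = CLOSURE({ [B' → . B] }):
  [B' → . B] has the dot before B: add [B → . a C b], [B → .], [B → . C C]
  [B → . C C] has the dot before C: add [C → . b b], [C → . num]
No further items can be added.

I₀ = { [B → . C C], [B → . a C b], [B → .], [B' → . B], [C → . b b], [C → . num] }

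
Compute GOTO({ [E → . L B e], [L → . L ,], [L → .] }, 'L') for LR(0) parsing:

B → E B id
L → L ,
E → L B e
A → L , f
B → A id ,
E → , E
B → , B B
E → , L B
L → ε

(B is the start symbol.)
GOTO(I, 'L') = CLOSURE({ [A → αX.β] : [A → α.Xβ] ∈ I, X = 'L' })

Items with dot before 'L', with the dot advanced:
  [E → . L B e] → [E → L . B e]
  [L → . L ,] → [L → L . ,]
Closure of the advanced items:
  [E → L . B e] has the dot before B: add [B → . E B id], [B → . A id ,], [B → . , B B]
  [B → . E B id] has the dot before E: add [E → . L B e], [E → . , E], [E → . , L B]
  [B → . A id ,] has the dot before A: add [A → . L , f]
  [E → . L B e] has the dot before L: add [L → . L ,], [L → .]

GOTO = { [A → . L , f], [B → . , B B], [B → . A id ,], [B → . E B id], [E → . , E], [E → . , L B], [E → . L B e], [E → L . B e], [L → . L ,], [L → .], [L → L . ,] }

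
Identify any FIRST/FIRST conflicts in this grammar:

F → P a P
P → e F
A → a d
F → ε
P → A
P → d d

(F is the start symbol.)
FIRST sets of the non-terminals at (or reachable through a nullable prefix from) the front of some alternative:
  FIRST(P) = { 'a', 'd', 'e' }
  FIRST(A) = { 'a' }

Productions for F:
  F → P a P: FIRST = { 'a', 'd', 'e' }
  F → ε: FIRST = { ε }
Productions for P:
  P → e F: FIRST = { 'e' }
  P → A: FIRST = { 'a' }
  P → d d: FIRST = { 'd' }
A has only one production, so no FIRST/FIRST conflict is possible there.

All alternatives of each non-terminal have pairwise disjoint FIRST sets.

Answer: No FIRST/FIRST conflicts.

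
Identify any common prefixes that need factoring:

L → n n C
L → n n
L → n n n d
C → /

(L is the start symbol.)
Yes, L has productions with common prefix 'n n'

Left-factoring is needed when two productions for the same non-terminal
share a common prefix on the right-hand side.

Productions for L:
  L → n n C
  L → n n
  L → n n n d

Found common prefix 'n n' in productions for L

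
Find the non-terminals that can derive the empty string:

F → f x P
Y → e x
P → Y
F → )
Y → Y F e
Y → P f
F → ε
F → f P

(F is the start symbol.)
{ 'F' }

A non-terminal is nullable if it can derive ε (the empty string): either it has an ε-production, or it has a production whose right-hand side consists entirely of nullable non-terminals.

ε-productions: F → ε
So F is immediately nullable.
No further non-terminal can be added: every production for the remaining non-terminals contains a terminal or a non-nullable non-terminal.
Nullable = { 'F' }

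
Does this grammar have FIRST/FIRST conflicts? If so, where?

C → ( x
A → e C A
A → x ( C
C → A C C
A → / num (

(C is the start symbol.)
A FIRST/FIRST conflict occurs when two productions N → α and N → β for the same non-terminal have FIRST(α) ∩ FIRST(β) ≠ ∅ (with ε ∈ FIRST of a nullable right-hand side, so two nullable alternatives also conflict).

FIRST sets of the non-terminals at (or reachable through a nullable prefix from) the front of some alternative:
  FIRST(A) = { '/', 'e', 'x' }

Productions for C:
  C → ( x: FIRST = { '(' }
  C → A C C: FIRST = { '/', 'e', 'x' }
Productions for A:
  A → e C A: FIRST = { 'e' }
  A → x ( C: FIRST = { 'x' }
  A → / num (: FIRST = { '/' }

All alternatives of each non-terminal have pairwise disjoint FIRST sets.

Answer: No FIRST/FIRST conflicts.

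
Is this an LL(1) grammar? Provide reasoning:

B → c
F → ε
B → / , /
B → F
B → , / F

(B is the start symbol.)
Relevant sets:
  FIRST(F) = { ε }
  FOLLOW(B) = { $ }

For B:
  PREDICT(B → c) = { 'c' }
  PREDICT(B → '/' ',' '/') = { '/' }
  PREDICT(B → F) = { $ }
  PREDICT(B → ',' '/' F) = { ',' }
F has a single production, so nothing to check there.

All predict sets are disjoint. The grammar IS LL(1).

Answer: Yes, the grammar is LL(1).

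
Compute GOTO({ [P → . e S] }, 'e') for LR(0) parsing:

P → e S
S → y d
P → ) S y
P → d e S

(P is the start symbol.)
GOTO(I, 'e') = CLOSURE({ [A → αX.β] : [A → α.Xβ] ∈ I, X = 'e' })

Items with dot before 'e', with the dot advanced:
  [P → . e S] → [P → e . S]
Closure of the advanced items:
  [P → e . S] has the dot before S: add [S → . y d]

GOTO = { [P → e . S], [S → . y d] }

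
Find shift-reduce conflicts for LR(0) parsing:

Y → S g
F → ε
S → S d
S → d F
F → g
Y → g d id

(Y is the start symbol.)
Yes — I3: [F → .] vs [F → . g]

Augment with Y' → Y and build the canonical LR(0) collection (I0 = CLOSURE({[Y' → . Y]}), then GOTO on every symbol after a dot until no new states appear). It has 11 states:
  I0: { [S → . S d], [S → . d F], [Y → . S g], [Y → . g d id], [Y' → . Y] }  — shift
  I1: { [S → S . d], [Y → S . g] }  — shift
  I2: { [Y' → Y .] }  — accept
  I3: { [F → . g], [F → .], [S → d . F] }  — shift, reduce
  I4: { [Y → g . d id] }  — shift
  I5: { [Y → g d . id] }  — shift
  I6: { [Y → g d id .] }  — reduce
  I7: { [S → d F .] }  — reduce
  I8: { [F → g .] }  — reduce
  I9: { [S → S d .] }  — reduce
  I10: { [Y → S g .] }  — reduce

I3 contains reduce item [F → .] and shift item [F → . g] — shift-reduce conflict.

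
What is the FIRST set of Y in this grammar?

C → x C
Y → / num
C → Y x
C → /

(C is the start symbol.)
To compute FIRST(Y), examine every production with Y on the left-hand side, reading each right-hand side left to right until a non-nullable symbol is reached.

From Y → / num:
  - '/' is a terminal: add '/' and stop

Collecting: FIRST(Y) = { '/' }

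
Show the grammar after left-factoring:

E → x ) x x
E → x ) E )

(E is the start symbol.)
E → x ) E'
E' → x x
E' → E )

Left-factoring transforms A → αβ₁ | αβ₂ into A → αA' and A' → β₁ | β₂
(α is the longest common prefix among the alternatives). Repeat until
no nonterminal has two alternatives with a common prefix.

Round 1: E has alternatives sharing prefix 'x )'. Introduce E': E → x ) E'
  Add: E' → x x
  Add: E' → E )

No remaining common prefixes — done.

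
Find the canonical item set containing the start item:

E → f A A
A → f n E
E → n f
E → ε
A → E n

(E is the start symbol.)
{ [E → . f A A], [E → . n f], [E → .], [E' → . E] }

First, augment the grammar with E' → E
I₀ = CLOSURE({ [E' → . E] }):
  [E' → . E] has the dot before E: add [E → . f A A], [E → . n f], [E → .]
No further items can be added.

I₀ = { [E → . f A A], [E → . n f], [E → .], [E' → . E] }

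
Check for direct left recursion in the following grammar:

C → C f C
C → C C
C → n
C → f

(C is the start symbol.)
C → C f C: LEFT RECURSIVE (starts with C)
C → C C: LEFT RECURSIVE (starts with C)
C → n: starts with n
C → f: starts with f

The grammar has direct left recursion on: C.

Answer: Yes, C is left-recursive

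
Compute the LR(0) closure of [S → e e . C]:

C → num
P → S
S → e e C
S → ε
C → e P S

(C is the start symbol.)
{ [C → . e P S], [C → . num], [S → e e . C] }

Start with: [S → e e . C]
  [S → e e . C] has the dot before C: add [C → . num], [C → . e P S]
No further items can be added.

CLOSURE = { [C → . e P S], [C → . num], [S → e e . C] }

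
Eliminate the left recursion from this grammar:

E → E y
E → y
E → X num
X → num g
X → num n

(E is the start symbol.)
E is directly left-recursive. The standard transformation for
  A → A α₁ | ... | A α_m | β₁ | ... | β_n
is
  A  → β₁ A' | ... | β_n A'
  A' → α₁ A' | ... | α_m A' | ε

E → y becomes E → y E'
E → X num becomes E → X num E'
E → E y becomes E' → y E'
Add E' → ε

Productions for other non-terminals are unchanged:
  X → num g
  X → num n

Resulting grammar:
E → y E'
E → X num E'
E' → y E'
E' → ε
X → num g
X → num n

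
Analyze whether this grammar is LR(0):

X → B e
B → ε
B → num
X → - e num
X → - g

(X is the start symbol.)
No. Shift-reduce conflict between [B → .] and [B → . num]

A grammar is LR(0) if no state in the canonical LR(0) collection has:
  - both a shift item (dot before a terminal) and a complete item (shift-reduce conflict), or
  - two or more complete items (reduce-reduce conflict; the accept item [X' → X .] counts as a complete item here).

Augment with X' → X and build the canonical LR(0) collection (I0 = CLOSURE({[X' → . X]}), then GOTO on every symbol after a dot until no new states appear). It has 9 states:
  I0: { [B → . num], [B → .], [X → . - e num], [X → . - g], [X → . B e], [X' → . X] }  — shift, reduce
  I1: { [X → - . e num], [X → - . g] }  — shift
  I2: { [X → B . e] }  — shift
  I3: { [X' → X .] }  — accept
  I4: { [B → num .] }  — reduce
  I5: { [X → B e .] }  — reduce
  I6: { [X → - e . num] }  — shift
  I7: { [X → - g .] }  — reduce
  I8: { [X → - e num .] }  — reduce

Conflict in state I0:
  Shift-reduce conflict between [B → .] and [B → . num]
So the grammar is NOT LR(0).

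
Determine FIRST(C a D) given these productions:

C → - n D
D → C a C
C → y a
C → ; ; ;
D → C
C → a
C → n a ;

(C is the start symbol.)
{ '-', ';', 'a', 'n', 'y' }

FIRST sets of the non-terminals involved (from the grammar, by fixed-point iteration):
  FIRST(C) = { '-', ';', 'a', 'n', 'y' }

To compute FIRST(C a D), process the symbols left to right:
Symbol C is a non-terminal. Add FIRST(C) \ {ε} = { '-', ';', 'a', 'n', 'y' }
C is not nullable (ε ∉ FIRST(C)), so stop here.
FIRST(C a D) = { '-', ';', 'a', 'n', 'y' }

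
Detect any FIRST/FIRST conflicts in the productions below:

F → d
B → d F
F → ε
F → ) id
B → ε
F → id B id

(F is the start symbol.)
A FIRST/FIRST conflict occurs when two productions N → α and N → β for the same non-terminal have FIRST(α) ∩ FIRST(β) ≠ ∅ (with ε ∈ FIRST of a nullable right-hand side, so two nullable alternatives also conflict).

Productions for F:
  F → d: FIRST = { 'd' }
  F → ε: FIRST = { ε }
  F → ) id: FIRST = { ')' }
  F → id B id: FIRST = { 'id' }
Productions for B:
  B → d F: FIRST = { 'd' }
  B → ε: FIRST = { ε }

All alternatives of each non-terminal have pairwise disjoint FIRST sets.

Answer: No FIRST/FIRST conflicts.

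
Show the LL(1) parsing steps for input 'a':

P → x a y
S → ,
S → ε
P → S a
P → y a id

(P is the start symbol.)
LL(1) parsing maintains a stack (initially the start symbol over $) and the input. At each step: if the stack top is a terminal, match it against the current input token; if it is a non-terminal N, replace it with the RHS of M[N, lookahead] (the unique production whose predict set contains the lookahead).

Stack is shown with the top on the left.

Stack  Input  Action
--------------------
P $    a $    output P → S a
S a $  a $    output S → ε
a $    a $    match 'a'
$      $      accept

The string is accepted.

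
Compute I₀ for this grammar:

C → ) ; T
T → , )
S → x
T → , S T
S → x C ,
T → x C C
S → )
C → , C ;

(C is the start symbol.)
{ [C → . ) ; T], [C → . , C ;], [C' → . C] }

First, augment the grammar with C' → C
I₀ = CLOSURE({ [C' → . C] }):
  [C' → . C] has the dot before C: add [C → . ) ; T], [C → . , C ;]
No further items can be added.

I₀ = { [C → . ) ; T], [C → . , C ;], [C' → . C] }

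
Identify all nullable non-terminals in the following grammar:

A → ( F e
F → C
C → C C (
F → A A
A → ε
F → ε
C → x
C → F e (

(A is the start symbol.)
{ 'A', 'F' }

A non-terminal is nullable if it can derive ε (the empty string): either it has an ε-production, or it has a production whose right-hand side consists entirely of nullable non-terminals.

ε-productions: A → ε, F → ε
So A, F are immediately nullable.
No further non-terminal can be added: every production for the remaining non-terminals contains a terminal or a non-nullable non-terminal.
Nullable = { 'A', 'F' }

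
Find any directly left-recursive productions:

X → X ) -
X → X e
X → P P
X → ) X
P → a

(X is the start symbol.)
X → X ) -: LEFT RECURSIVE (starts with X)
X → X e: LEFT RECURSIVE (starts with X)
X → P P: starts with P
X → ) X: starts with ')'
P → a: starts with a

The grammar has direct left recursion on: X.

Answer: Yes, X is left-recursive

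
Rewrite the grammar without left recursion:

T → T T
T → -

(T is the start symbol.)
T is directly left-recursive. The standard transformation for
  A → A α₁ | ... | A α_m | β₁ | ... | β_n
is
  A  → β₁ A' | ... | β_n A'
  A' → α₁ A' | ... | α_m A' | ε

T → - becomes T → - T'
T → T T becomes T' → T T'
Add T' → ε

Resulting grammar:
T → - T'
T' → T T'
T' → ε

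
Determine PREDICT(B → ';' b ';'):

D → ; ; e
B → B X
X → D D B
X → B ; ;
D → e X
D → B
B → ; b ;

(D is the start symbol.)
{ ';' }

PREDICT(B → ';' b ';') = (FIRST(RHS) \ {ε}) ∪ (FOLLOW(B) if ε ∈ FIRST(RHS), i.e. RHS ⇒* ε)
FIRST(';' b ';') = { ';' }
ε ∉ FIRST(';' b ';'), so FOLLOW(B) is not added.
PREDICT(B → ';' b ';') = { ';' }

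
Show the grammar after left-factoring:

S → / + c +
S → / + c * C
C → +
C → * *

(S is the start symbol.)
S → / + c S'
S' → +
S' → * C
C → +
C → * *

Left-factoring transforms A → αβ₁ | αβ₂ into A → αA' and A' → β₁ | β₂
(α is the longest common prefix among the alternatives). Repeat until
no nonterminal has two alternatives with a common prefix.

Round 1: S has alternatives sharing prefix '/ + c'. Introduce S': S → / + c S'
  Add: S' → +
  Add: S' → * C

No remaining common prefixes — done.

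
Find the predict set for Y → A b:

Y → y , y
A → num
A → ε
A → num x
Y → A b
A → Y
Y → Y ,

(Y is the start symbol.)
{ 'b', 'num', 'y' }

PREDICT(Y → A b) = (FIRST(RHS) \ {ε}) ∪ (FOLLOW(Y) if ε ∈ FIRST(RHS), i.e. RHS ⇒* ε)
FIRST(A) = { 'b', 'num', 'y', ε }
FIRST(A b) = { 'b', 'num', 'y' }
ε ∉ FIRST(A b), so FOLLOW(Y) is not added.
PREDICT(Y → A b) = { 'b', 'num', 'y' }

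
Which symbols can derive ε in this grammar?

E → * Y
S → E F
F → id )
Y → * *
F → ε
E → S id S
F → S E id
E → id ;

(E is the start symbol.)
{ 'F' }

ε-productions: F → ε
So F is immediately nullable.
No further non-terminal can be added: every production for the remaining non-terminals contains a terminal or a non-nullable non-terminal.
Nullable = { 'F' }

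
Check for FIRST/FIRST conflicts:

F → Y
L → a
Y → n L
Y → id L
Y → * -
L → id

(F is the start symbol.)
No FIRST/FIRST conflicts.

Productions for L:
  L → a: FIRST = { 'a' }
  L → id: FIRST = { 'id' }
Productions for Y:
  Y → n L: FIRST = { 'n' }
  Y → id L: FIRST = { 'id' }
  Y → * -: FIRST = { '*' }
F has only one production, so no FIRST/FIRST conflict is possible there.

All alternatives of each non-terminal have pairwise disjoint FIRST sets.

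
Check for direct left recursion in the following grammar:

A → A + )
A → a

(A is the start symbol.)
Direct left recursion occurs when N → N α for some non-terminal N (the right-hand side begins with the left-hand side itself).

A → A + ): LEFT RECURSIVE (starts with A)
A → a: starts with a

The grammar has direct left recursion on: A.

Answer: Yes, A is left-recursive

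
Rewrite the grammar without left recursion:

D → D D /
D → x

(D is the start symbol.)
D is directly left-recursive. The standard transformation for
  A → A α₁ | ... | A α_m | β₁ | ... | β_n
is
  A  → β₁ A' | ... | β_n A'
  A' → α₁ A' | ... | α_m A' | ε

D → x becomes D → x D'
D → D D / becomes D' → D / D'
Add D' → ε

Resulting grammar:
D → x D'
D' → D / D'
D' → ε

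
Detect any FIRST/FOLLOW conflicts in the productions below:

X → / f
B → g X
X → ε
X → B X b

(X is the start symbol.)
A FIRST/FOLLOW conflict occurs when a non-terminal N has a nullable alternative N → β (β ⇒* ε) and another alternative N → α with FIRST(α) ∩ FOLLOW(N) ≠ ∅: on such a lookahead the parser cannot decide between expanding α and letting N vanish via β.

Nullable non-terminals: X.
FIRST sets used below: FIRST(B) = { 'g' }

X: nullable alternative(s) X → ε; FOLLOW(X) = { $, '/', 'b', 'g' }
  X → / f: FIRST \ {ε} = { '/' } — overlaps FOLLOW(X) on { '/' }: CONFLICT
  X → ε: FIRST \ {ε} = { } — this is the only nullable alternative, skip
  X → B X b: FIRST \ {ε} = { 'g' } — overlaps FOLLOW(X) on { 'g' }: CONFLICT

B has no nullable alternative, so no FIRST/FOLLOW check is needed there.

So the grammar has 2 FIRST/FOLLOW conflicts (marked CONFLICT above).

Answer: Yes. X → '/' f with FOLLOW(X) on { '/' }; X → B X b with FOLLOW(X) on { 'g' }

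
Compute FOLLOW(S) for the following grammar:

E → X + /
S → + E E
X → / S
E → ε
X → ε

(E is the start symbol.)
{ '+' }

To compute FOLLOW(S), find every occurrence of S on a right-hand side N → α S β: add FIRST(β) \ {ε}, and if β is empty or nullable also add FOLLOW(N). Iterate to a fixed point.

In X → / S: S is at the end, add FOLLOW(X)

The FOLLOW sets referred to above (computed the same way, to a fixed point):
  FOLLOW(X) = { '+' }

Taking the union: FOLLOW(S) = { '+' }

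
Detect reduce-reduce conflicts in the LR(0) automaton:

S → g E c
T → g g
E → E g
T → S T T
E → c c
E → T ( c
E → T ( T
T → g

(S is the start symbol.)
A reduce-reduce conflict occurs when an LR(0) state has two complete items [A → α .] and [B → β .] — both call for a reduction, and with no lookahead the parser cannot choose between them.

Augment with S' → S and build the canonical LR(0) collection (I0 = CLOSURE({[S' → . S]}), then GOTO on every symbol after a dot until no new states appear). It has 17 states:
  I0: { [S → . g E c], [S' → . S] }  — shift
  I1: { [S' → S .] }  — accept
  I2: { [E → . E g], [E → . T ( T], [E → . T ( c], [E → . c c], [S → . g E c], [S → g . E c], [T → . S T T], [T → . g g], [T → . g] }  — shift
  I3: { [E → E . g], [S → g E . c] }  — shift
  I4: { [S → . g E c], [T → . S T T], [T → . g g], [T → . g], [T → S . T T] }  — shift
  I5: { [E → T . ( T], [E → T . ( c] }  — shift
  I6: { [E → c . c] }  — shift
  I7: { [E → . E g], [E → . T ( T], [E → . T ( c], [E → . c c], [S → . g E c], [S → g . E c], [T → . S T T], [T → . g g], [T → . g], [T → g . g], [T → g .] }  — shift, reduce
  I8: { [E → . E g], [E → . T ( T], [E → . T ( c], [E → . c c], [S → . g E c], [S → g . E c], [T → . S T T], [T → . g g], [T → . g], [T → g . g], [T → g .], [T → g g .] }  — shift, 2 reduces
  I9: { [E → c c .] }  — reduce
  I10: { [E → T ( . T], [E → T ( . c], [S → . g E c], [T → . S T T], [T → . g g], [T → . g] }  — shift
  I11: { [E → T ( T .] }  — reduce
  I12: { [E → T ( c .] }  — reduce
  I13: { [S → . g E c], [T → . S T T], [T → . g g], [T → . g], [T → S T . T] }  — shift
  I14: { [T → S T T .] }  — reduce
  I15: { [S → g E c .] }  — reduce
  I16: { [E → E g .] }  — reduce

I8 contains complete items [T → g .], [T → g g .] — reduce-reduce conflict.

Answer: Yes — I8: [T → g .] vs [T → g g .]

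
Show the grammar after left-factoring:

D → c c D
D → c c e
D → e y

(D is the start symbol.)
D → c c D'
D' → D
D' → e
D → e y

Left-factoring transforms A → αβ₁ | αβ₂ into A → αA' and A' → β₁ | β₂
(α is the longest common prefix among the alternatives). Repeat until
no nonterminal has two alternatives with a common prefix.

Round 1: D has alternatives sharing prefix 'c c'. Introduce D': D → c c D'
  Add: D' → D
  Add: D' → e

No remaining common prefixes — done.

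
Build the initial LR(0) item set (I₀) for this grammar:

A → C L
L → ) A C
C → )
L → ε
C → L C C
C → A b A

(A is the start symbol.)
{ [A → . C L], [A' → . A], [C → . )], [C → . A b A], [C → . L C C], [L → . ) A C], [L → .] }

First, augment the grammar with A' → A
I₀ = CLOSURE({ [A' → . A] }):
  [A' → . A] has the dot before A: add [A → . C L]
  [A → . C L] has the dot before C: add [C → . )], [C → . L C C], [C → . A b A]
  [C → . L C C] has the dot before L: add [L → . ) A C], [L → .]
No further items can be added.

I₀ = { [A → . C L], [A' → . A], [C → . )], [C → . A b A], [C → . L C C], [L → . ) A C], [L → .] }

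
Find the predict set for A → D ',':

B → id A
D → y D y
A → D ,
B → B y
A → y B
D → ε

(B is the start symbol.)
PREDICT(A → D ',') = (FIRST(RHS) \ {ε}) ∪ (FOLLOW(A) if ε ∈ FIRST(RHS), i.e. RHS ⇒* ε)
FIRST(D) = { 'y', ε }
FIRST(D ',') = { ',', 'y' }
ε ∉ FIRST(D ','), so FOLLOW(A) is not added.
PREDICT(A → D ',') = { ',', 'y' }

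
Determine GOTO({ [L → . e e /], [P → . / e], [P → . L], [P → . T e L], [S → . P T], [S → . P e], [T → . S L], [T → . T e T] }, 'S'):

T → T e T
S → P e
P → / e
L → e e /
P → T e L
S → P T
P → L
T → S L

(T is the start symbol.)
GOTO(I, 'S') = CLOSURE({ [A → αX.β] : [A → α.Xβ] ∈ I, X = 'S' })

Items with dot before 'S', with the dot advanced:
  [T → . S L] → [T → S . L]
Closure of the advanced items:
  [T → S . L] has the dot before L: add [L → . e e /]

GOTO = { [L → . e e /], [T → S . L] }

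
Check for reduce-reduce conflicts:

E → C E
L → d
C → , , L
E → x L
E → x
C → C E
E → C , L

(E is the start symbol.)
Yes — I8: [C → C E .] vs [E → C E .]

A reduce-reduce conflict occurs when an LR(0) state has two complete items [A → α .] and [B → β .] — both call for a reduction, and with no lookahead the parser cannot choose between them.

Augment with E' → E and build the canonical LR(0) collection (I0 = CLOSURE({[E' → . E]}), then GOTO on every symbol after a dot until no new states appear). It has 12 states:
  I0: { [C → . , , L], [C → . C E], [E → . C , L], [E → . C E], [E → . x L], [E → . x], [E' → . E] }  — shift
  I1: { [C → , . , L] }  — shift
  I2: { [C → . , , L], [C → . C E], [C → C . E], [E → . C , L], [E → . C E], [E → . x L], [E → . x], [E → C . , L], [E → C . E] }  — shift
  I3: { [E' → E .] }  — accept
  I4: { [E → x . L], [E → x .], [L → . d] }  — shift, reduce
  I5: { [E → x L .] }  — reduce
  I6: { [L → d .] }  — reduce
  I7: { [C → , . , L], [E → C , . L], [L → . d] }  — shift
  I8: { [C → C E .], [E → C E .] }  — 2 reduces
  I9: { [C → , , . L], [L → . d] }  — shift
  I10: { [E → C , L .] }  — reduce
  I11: { [C → , , L .] }  — reduce

I8 contains complete items [C → C E .], [E → C E .] — reduce-reduce conflict.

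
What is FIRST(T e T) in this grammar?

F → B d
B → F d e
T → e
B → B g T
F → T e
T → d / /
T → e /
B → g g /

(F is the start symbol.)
FIRST sets of the non-terminals involved (from the grammar, by fixed-point iteration):
  FIRST(T) = { 'd', 'e' }

To compute FIRST(T e T), process the symbols left to right:
Symbol T is a non-terminal. Add FIRST(T) \ {ε} = { 'd', 'e' }
T is not nullable (ε ∉ FIRST(T)), so stop here.
FIRST(T e T) = { 'd', 'e' }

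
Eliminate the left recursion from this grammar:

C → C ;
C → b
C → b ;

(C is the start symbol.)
C is directly left-recursive. The standard transformation for
  A → A α₁ | ... | A α_m | β₁ | ... | β_n
is
  A  → β₁ A' | ... | β_n A'
  A' → α₁ A' | ... | α_m A' | ε

C → b becomes C → b C'
C → b ; becomes C → b ; C'
C → C ; becomes C' → ; C'
Add C' → ε

Resulting grammar:
C → b C'
C → b ; C'
C' → ; C'
C' → ε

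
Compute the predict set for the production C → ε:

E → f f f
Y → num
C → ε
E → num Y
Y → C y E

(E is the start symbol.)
{ 'y' }

PREDICT(C → ε) = (FIRST(RHS) \ {ε}) ∪ (FOLLOW(C) if ε ∈ FIRST(RHS), i.e. RHS ⇒* ε)
The right-hand side is ε (FIRST(ε) = { ε }), so the predict set is FOLLOW(C) = { 'y' }
PREDICT(C → ε) = { 'y' }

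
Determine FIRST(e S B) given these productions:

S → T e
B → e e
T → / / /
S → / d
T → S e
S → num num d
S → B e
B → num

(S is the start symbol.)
{ 'e' }

To compute FIRST(e S B), process the symbols left to right:
Symbol e is a terminal. Add 'e' and stop.
FIRST(e S B) = { 'e' }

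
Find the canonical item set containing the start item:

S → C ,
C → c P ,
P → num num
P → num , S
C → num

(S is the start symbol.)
{ [C → . c P ,], [C → . num], [S → . C ,], [S' → . S] }

First, augment the grammar with S' → S
I₀ = CLOSURE({ [S' → . S] }):
  [S' → . S] has the dot before S: add [S → . C ,]
  [S → . C ,] has the dot before C: add [C → . c P ,], [C → . num]
No further items can be added.

I₀ = { [C → . c P ,], [C → . num], [S → . C ,], [S' → . S] }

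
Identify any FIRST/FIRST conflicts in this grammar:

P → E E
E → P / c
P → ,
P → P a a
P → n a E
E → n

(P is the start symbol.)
FIRST sets of the non-terminals at (or reachable through a nullable prefix from) the front of some alternative:
  FIRST(E) = { ',', 'n' }
  FIRST(P) = { ',', 'n' }

Productions for P:
  P → E E: FIRST = { ',', 'n' }
  P → ,: FIRST = { ',' }
  P → P a a: FIRST = { ',', 'n' }
  P → n a E: FIRST = { 'n' }
Productions for E:
  E → P / c: FIRST = { ',', 'n' }
  E → n: FIRST = { 'n' }

Conflict for P: P → E E and P → ,
  Overlap: { ',' }
Conflict for P: P → E E and P → P a a
  Overlap: { ',', 'n' }
Conflict for P: P → E E and P → n a E
  Overlap: { 'n' }
Conflict for P: P → , and P → P a a
  Overlap: { ',' }
Conflict for P: P → P a a and P → n a E
  Overlap: { 'n' }
Conflict for E: E → P / c and E → n
  Overlap: { 'n' }

Answer: Yes. P → E E / P → ',' on { ',' }; P → E E / P → P a a on { ',', 'n' }; P → E E / P → n a E on { 'n' }; P → ',' / P → P a a on { ',' }; P → P a a / P → n a E on { 'n' }; E → P '/' c / E → n on { 'n' }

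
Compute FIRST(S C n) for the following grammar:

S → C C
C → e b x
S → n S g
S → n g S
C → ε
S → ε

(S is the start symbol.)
FIRST sets of the non-terminals involved (from the grammar, by fixed-point iteration):
  FIRST(S) = { 'e', 'n', ε }
  FIRST(C) = { 'e', ε }

To compute FIRST(S C n), process the symbols left to right:
Symbol S is a non-terminal. Add FIRST(S) \ {ε} = { 'e', 'n' }
S is nullable (ε ∈ FIRST(S)), continue to the next symbol.
Symbol C is a non-terminal. Add FIRST(C) \ {ε} = { 'e' }
C is nullable (ε ∈ FIRST(C)), continue to the next symbol.
Symbol n is a terminal. Add 'n' and stop.
FIRST(S C n) = { 'e', 'n' }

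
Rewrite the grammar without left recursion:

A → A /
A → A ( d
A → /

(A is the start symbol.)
A → / A'
A' → / A'
A' → ( d A'
A' → ε

A is directly left-recursive. The standard transformation for
  A → A α₁ | ... | A α_m | β₁ | ... | β_n
is
  A  → β₁ A' | ... | β_n A'
  A' → α₁ A' | ... | α_m A' | ε

A → / becomes A → / A'
A → A / becomes A' → / A'
A → A ( d becomes A' → ( d A'
Add A' → ε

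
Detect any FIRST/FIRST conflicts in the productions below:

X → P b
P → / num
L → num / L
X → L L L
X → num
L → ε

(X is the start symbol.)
A FIRST/FIRST conflict occurs when two productions N → α and N → β for the same non-terminal have FIRST(α) ∩ FIRST(β) ≠ ∅ (with ε ∈ FIRST of a nullable right-hand side, so two nullable alternatives also conflict).

FIRST sets of the non-terminals at (or reachable through a nullable prefix from) the front of some alternative:
  FIRST(P) = { '/' }
  FIRST(L) = { 'num', ε }

Productions for X:
  X → P b: FIRST = { '/' }
  X → L L L: FIRST = { 'num', ε }
  X → num: FIRST = { 'num' }
Productions for L:
  L → num / L: FIRST = { 'num' }
  L → ε: FIRST = { ε }
P has only one production, so no FIRST/FIRST conflict is possible there.

Conflict for X: X → L L L and X → num
  Overlap: { 'num' }

Answer: Yes. X → L L L / X → num on { 'num' }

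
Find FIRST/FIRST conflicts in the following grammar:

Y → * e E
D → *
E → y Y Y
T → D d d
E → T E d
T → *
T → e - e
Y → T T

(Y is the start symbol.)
Yes. Y → '*' e E / Y → T T on { '*' }; T → D d d / T → '*' on { '*' }

A FIRST/FIRST conflict occurs when two productions N → α and N → β for the same non-terminal have FIRST(α) ∩ FIRST(β) ≠ ∅ (with ε ∈ FIRST of a nullable right-hand side, so two nullable alternatives also conflict).

FIRST sets of the non-terminals at (or reachable through a nullable prefix from) the front of some alternative:
  FIRST(T) = { '*', 'e' }
  FIRST(D) = { '*' }

Productions for Y:
  Y → * e E: FIRST = { '*' }
  Y → T T: FIRST = { '*', 'e' }
Productions for E:
  E → y Y Y: FIRST = { 'y' }
  E → T E d: FIRST = { '*', 'e' }
Productions for T:
  T → D d d: FIRST = { '*' }
  T → *: FIRST = { '*' }
  T → e - e: FIRST = { 'e' }
D has only one production, so no FIRST/FIRST conflict is possible there.

Conflict for Y: Y → * e E and Y → T T
  Overlap: { '*' }
Conflict for T: T → D d d and T → *
  Overlap: { '*' }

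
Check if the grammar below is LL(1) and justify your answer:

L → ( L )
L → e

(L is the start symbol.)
For L:
  PREDICT(L → '(' L ')') = { '(' }
  PREDICT(L → e) = { 'e' }

All predict sets are disjoint. The grammar IS LL(1).

Answer: Yes, the grammar is LL(1).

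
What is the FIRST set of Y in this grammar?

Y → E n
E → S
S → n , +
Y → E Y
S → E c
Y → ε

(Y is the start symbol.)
{ 'n', ε }

To compute FIRST(Y), examine every production with Y on the left-hand side, reading each right-hand side left to right until a non-nullable symbol is reached.

FIRST sets of the other non-terminals involved (by the same procedure, iterated to a fixed point):
  FIRST(E) = { 'n' }

From Y → E n:
  - E is a non-terminal: add FIRST(E) \ {ε} = { 'n' }
    E is not nullable, so stop
From Y → E Y:
  - E is a non-terminal: add FIRST(E) \ {ε} = { 'n' }
    E is not nullable, so stop
From Y → ε:
  - ε-production, so ε ∈ FIRST(Y)

Collecting: FIRST(Y) = { 'n', ε }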